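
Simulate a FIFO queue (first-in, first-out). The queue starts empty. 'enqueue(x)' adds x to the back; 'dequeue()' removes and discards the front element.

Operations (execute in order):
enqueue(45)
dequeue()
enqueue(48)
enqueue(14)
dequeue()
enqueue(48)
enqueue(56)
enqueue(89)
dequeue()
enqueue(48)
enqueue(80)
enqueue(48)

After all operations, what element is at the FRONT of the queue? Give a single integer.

Answer: 48

Derivation:
enqueue(45): queue = [45]
dequeue(): queue = []
enqueue(48): queue = [48]
enqueue(14): queue = [48, 14]
dequeue(): queue = [14]
enqueue(48): queue = [14, 48]
enqueue(56): queue = [14, 48, 56]
enqueue(89): queue = [14, 48, 56, 89]
dequeue(): queue = [48, 56, 89]
enqueue(48): queue = [48, 56, 89, 48]
enqueue(80): queue = [48, 56, 89, 48, 80]
enqueue(48): queue = [48, 56, 89, 48, 80, 48]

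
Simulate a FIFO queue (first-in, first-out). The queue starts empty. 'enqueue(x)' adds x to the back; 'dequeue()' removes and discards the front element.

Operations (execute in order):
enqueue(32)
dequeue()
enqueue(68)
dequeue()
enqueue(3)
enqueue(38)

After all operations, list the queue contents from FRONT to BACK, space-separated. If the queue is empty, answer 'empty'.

enqueue(32): [32]
dequeue(): []
enqueue(68): [68]
dequeue(): []
enqueue(3): [3]
enqueue(38): [3, 38]

Answer: 3 38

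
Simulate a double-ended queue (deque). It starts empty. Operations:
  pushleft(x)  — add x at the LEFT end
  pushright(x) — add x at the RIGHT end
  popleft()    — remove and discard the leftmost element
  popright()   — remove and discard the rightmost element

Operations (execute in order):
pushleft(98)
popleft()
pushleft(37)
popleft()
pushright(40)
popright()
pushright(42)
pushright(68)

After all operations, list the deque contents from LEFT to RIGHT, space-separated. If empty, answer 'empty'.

pushleft(98): [98]
popleft(): []
pushleft(37): [37]
popleft(): []
pushright(40): [40]
popright(): []
pushright(42): [42]
pushright(68): [42, 68]

Answer: 42 68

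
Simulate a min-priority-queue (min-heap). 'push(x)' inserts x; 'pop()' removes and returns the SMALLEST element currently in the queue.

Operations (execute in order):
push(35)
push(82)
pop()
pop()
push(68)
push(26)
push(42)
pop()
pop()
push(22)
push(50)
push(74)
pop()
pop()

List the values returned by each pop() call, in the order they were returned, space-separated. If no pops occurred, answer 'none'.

Answer: 35 82 26 42 22 50

Derivation:
push(35): heap contents = [35]
push(82): heap contents = [35, 82]
pop() → 35: heap contents = [82]
pop() → 82: heap contents = []
push(68): heap contents = [68]
push(26): heap contents = [26, 68]
push(42): heap contents = [26, 42, 68]
pop() → 26: heap contents = [42, 68]
pop() → 42: heap contents = [68]
push(22): heap contents = [22, 68]
push(50): heap contents = [22, 50, 68]
push(74): heap contents = [22, 50, 68, 74]
pop() → 22: heap contents = [50, 68, 74]
pop() → 50: heap contents = [68, 74]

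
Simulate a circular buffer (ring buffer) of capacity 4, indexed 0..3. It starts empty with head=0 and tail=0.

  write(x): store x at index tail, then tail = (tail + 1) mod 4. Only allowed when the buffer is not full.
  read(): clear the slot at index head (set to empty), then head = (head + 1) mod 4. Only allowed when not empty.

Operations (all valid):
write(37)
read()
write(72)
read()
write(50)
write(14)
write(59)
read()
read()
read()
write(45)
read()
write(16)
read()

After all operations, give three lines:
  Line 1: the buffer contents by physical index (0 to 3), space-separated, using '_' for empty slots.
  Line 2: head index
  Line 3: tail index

Answer: _ _ _ _
3
3

Derivation:
write(37): buf=[37 _ _ _], head=0, tail=1, size=1
read(): buf=[_ _ _ _], head=1, tail=1, size=0
write(72): buf=[_ 72 _ _], head=1, tail=2, size=1
read(): buf=[_ _ _ _], head=2, tail=2, size=0
write(50): buf=[_ _ 50 _], head=2, tail=3, size=1
write(14): buf=[_ _ 50 14], head=2, tail=0, size=2
write(59): buf=[59 _ 50 14], head=2, tail=1, size=3
read(): buf=[59 _ _ 14], head=3, tail=1, size=2
read(): buf=[59 _ _ _], head=0, tail=1, size=1
read(): buf=[_ _ _ _], head=1, tail=1, size=0
write(45): buf=[_ 45 _ _], head=1, tail=2, size=1
read(): buf=[_ _ _ _], head=2, tail=2, size=0
write(16): buf=[_ _ 16 _], head=2, tail=3, size=1
read(): buf=[_ _ _ _], head=3, tail=3, size=0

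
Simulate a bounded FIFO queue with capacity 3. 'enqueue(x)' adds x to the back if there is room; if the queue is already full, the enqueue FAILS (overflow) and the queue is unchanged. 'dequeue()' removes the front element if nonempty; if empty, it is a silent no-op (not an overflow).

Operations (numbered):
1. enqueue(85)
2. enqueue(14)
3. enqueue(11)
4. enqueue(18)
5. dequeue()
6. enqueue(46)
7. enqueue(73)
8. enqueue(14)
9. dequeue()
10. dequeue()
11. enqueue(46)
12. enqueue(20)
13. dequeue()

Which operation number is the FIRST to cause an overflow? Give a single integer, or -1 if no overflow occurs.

1. enqueue(85): size=1
2. enqueue(14): size=2
3. enqueue(11): size=3
4. enqueue(18): size=3=cap → OVERFLOW (fail)
5. dequeue(): size=2
6. enqueue(46): size=3
7. enqueue(73): size=3=cap → OVERFLOW (fail)
8. enqueue(14): size=3=cap → OVERFLOW (fail)
9. dequeue(): size=2
10. dequeue(): size=1
11. enqueue(46): size=2
12. enqueue(20): size=3
13. dequeue(): size=2

Answer: 4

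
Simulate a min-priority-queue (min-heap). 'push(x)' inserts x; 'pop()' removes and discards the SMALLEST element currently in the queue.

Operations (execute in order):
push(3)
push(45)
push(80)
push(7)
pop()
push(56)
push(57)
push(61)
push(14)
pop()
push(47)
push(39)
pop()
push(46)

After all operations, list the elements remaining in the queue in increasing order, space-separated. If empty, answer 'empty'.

Answer: 39 45 46 47 56 57 61 80

Derivation:
push(3): heap contents = [3]
push(45): heap contents = [3, 45]
push(80): heap contents = [3, 45, 80]
push(7): heap contents = [3, 7, 45, 80]
pop() → 3: heap contents = [7, 45, 80]
push(56): heap contents = [7, 45, 56, 80]
push(57): heap contents = [7, 45, 56, 57, 80]
push(61): heap contents = [7, 45, 56, 57, 61, 80]
push(14): heap contents = [7, 14, 45, 56, 57, 61, 80]
pop() → 7: heap contents = [14, 45, 56, 57, 61, 80]
push(47): heap contents = [14, 45, 47, 56, 57, 61, 80]
push(39): heap contents = [14, 39, 45, 47, 56, 57, 61, 80]
pop() → 14: heap contents = [39, 45, 47, 56, 57, 61, 80]
push(46): heap contents = [39, 45, 46, 47, 56, 57, 61, 80]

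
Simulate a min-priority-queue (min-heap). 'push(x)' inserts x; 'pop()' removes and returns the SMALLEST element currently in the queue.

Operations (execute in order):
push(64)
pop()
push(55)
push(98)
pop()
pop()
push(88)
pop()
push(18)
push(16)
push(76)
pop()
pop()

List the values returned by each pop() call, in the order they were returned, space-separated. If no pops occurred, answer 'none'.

Answer: 64 55 98 88 16 18

Derivation:
push(64): heap contents = [64]
pop() → 64: heap contents = []
push(55): heap contents = [55]
push(98): heap contents = [55, 98]
pop() → 55: heap contents = [98]
pop() → 98: heap contents = []
push(88): heap contents = [88]
pop() → 88: heap contents = []
push(18): heap contents = [18]
push(16): heap contents = [16, 18]
push(76): heap contents = [16, 18, 76]
pop() → 16: heap contents = [18, 76]
pop() → 18: heap contents = [76]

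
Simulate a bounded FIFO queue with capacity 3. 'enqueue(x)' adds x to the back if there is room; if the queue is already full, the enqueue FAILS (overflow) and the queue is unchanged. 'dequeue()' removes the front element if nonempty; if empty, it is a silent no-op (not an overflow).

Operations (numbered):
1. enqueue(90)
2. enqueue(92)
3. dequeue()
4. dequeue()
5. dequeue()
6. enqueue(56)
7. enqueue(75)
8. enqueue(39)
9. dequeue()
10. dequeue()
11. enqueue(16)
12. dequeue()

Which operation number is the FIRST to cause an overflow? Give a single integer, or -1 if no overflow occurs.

1. enqueue(90): size=1
2. enqueue(92): size=2
3. dequeue(): size=1
4. dequeue(): size=0
5. dequeue(): empty, no-op, size=0
6. enqueue(56): size=1
7. enqueue(75): size=2
8. enqueue(39): size=3
9. dequeue(): size=2
10. dequeue(): size=1
11. enqueue(16): size=2
12. dequeue(): size=1

Answer: -1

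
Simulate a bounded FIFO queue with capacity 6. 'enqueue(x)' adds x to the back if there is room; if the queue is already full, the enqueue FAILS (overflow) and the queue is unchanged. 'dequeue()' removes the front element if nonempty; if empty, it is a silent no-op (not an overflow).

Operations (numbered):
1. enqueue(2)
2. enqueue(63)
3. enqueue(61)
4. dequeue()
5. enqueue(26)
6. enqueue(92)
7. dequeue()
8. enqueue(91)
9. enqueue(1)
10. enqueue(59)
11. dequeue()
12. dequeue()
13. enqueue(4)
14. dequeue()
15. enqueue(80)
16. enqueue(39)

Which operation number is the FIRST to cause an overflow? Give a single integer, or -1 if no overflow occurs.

1. enqueue(2): size=1
2. enqueue(63): size=2
3. enqueue(61): size=3
4. dequeue(): size=2
5. enqueue(26): size=3
6. enqueue(92): size=4
7. dequeue(): size=3
8. enqueue(91): size=4
9. enqueue(1): size=5
10. enqueue(59): size=6
11. dequeue(): size=5
12. dequeue(): size=4
13. enqueue(4): size=5
14. dequeue(): size=4
15. enqueue(80): size=5
16. enqueue(39): size=6

Answer: -1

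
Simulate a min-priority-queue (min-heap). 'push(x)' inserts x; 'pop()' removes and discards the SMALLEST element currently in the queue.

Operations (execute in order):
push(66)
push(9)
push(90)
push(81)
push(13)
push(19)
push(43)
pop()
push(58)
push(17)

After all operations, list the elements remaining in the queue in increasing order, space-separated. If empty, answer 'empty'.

push(66): heap contents = [66]
push(9): heap contents = [9, 66]
push(90): heap contents = [9, 66, 90]
push(81): heap contents = [9, 66, 81, 90]
push(13): heap contents = [9, 13, 66, 81, 90]
push(19): heap contents = [9, 13, 19, 66, 81, 90]
push(43): heap contents = [9, 13, 19, 43, 66, 81, 90]
pop() → 9: heap contents = [13, 19, 43, 66, 81, 90]
push(58): heap contents = [13, 19, 43, 58, 66, 81, 90]
push(17): heap contents = [13, 17, 19, 43, 58, 66, 81, 90]

Answer: 13 17 19 43 58 66 81 90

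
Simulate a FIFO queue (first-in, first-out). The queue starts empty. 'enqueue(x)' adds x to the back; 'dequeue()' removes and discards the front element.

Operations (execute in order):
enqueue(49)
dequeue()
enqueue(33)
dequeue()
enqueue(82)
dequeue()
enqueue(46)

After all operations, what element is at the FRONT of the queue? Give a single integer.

Answer: 46

Derivation:
enqueue(49): queue = [49]
dequeue(): queue = []
enqueue(33): queue = [33]
dequeue(): queue = []
enqueue(82): queue = [82]
dequeue(): queue = []
enqueue(46): queue = [46]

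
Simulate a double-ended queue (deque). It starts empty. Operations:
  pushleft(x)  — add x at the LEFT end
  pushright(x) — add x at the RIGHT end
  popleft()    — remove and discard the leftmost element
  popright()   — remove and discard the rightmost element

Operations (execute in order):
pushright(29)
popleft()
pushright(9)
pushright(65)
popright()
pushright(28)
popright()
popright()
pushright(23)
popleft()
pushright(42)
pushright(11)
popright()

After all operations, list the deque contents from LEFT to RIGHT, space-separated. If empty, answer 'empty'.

pushright(29): [29]
popleft(): []
pushright(9): [9]
pushright(65): [9, 65]
popright(): [9]
pushright(28): [9, 28]
popright(): [9]
popright(): []
pushright(23): [23]
popleft(): []
pushright(42): [42]
pushright(11): [42, 11]
popright(): [42]

Answer: 42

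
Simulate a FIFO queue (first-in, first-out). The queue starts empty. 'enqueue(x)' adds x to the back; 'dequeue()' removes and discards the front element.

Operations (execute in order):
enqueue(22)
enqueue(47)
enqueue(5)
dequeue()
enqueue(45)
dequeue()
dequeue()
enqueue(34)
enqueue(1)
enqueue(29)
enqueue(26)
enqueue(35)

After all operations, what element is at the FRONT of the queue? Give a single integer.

enqueue(22): queue = [22]
enqueue(47): queue = [22, 47]
enqueue(5): queue = [22, 47, 5]
dequeue(): queue = [47, 5]
enqueue(45): queue = [47, 5, 45]
dequeue(): queue = [5, 45]
dequeue(): queue = [45]
enqueue(34): queue = [45, 34]
enqueue(1): queue = [45, 34, 1]
enqueue(29): queue = [45, 34, 1, 29]
enqueue(26): queue = [45, 34, 1, 29, 26]
enqueue(35): queue = [45, 34, 1, 29, 26, 35]

Answer: 45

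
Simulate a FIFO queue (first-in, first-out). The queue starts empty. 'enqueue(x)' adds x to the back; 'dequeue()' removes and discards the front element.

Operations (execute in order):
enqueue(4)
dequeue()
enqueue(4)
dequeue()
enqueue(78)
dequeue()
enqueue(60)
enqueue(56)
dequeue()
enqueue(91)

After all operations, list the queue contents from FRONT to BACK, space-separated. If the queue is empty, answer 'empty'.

Answer: 56 91

Derivation:
enqueue(4): [4]
dequeue(): []
enqueue(4): [4]
dequeue(): []
enqueue(78): [78]
dequeue(): []
enqueue(60): [60]
enqueue(56): [60, 56]
dequeue(): [56]
enqueue(91): [56, 91]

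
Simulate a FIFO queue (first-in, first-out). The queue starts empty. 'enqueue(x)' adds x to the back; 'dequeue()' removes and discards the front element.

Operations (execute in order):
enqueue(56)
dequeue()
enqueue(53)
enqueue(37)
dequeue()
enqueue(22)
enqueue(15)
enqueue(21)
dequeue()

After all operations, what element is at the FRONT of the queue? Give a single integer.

Answer: 22

Derivation:
enqueue(56): queue = [56]
dequeue(): queue = []
enqueue(53): queue = [53]
enqueue(37): queue = [53, 37]
dequeue(): queue = [37]
enqueue(22): queue = [37, 22]
enqueue(15): queue = [37, 22, 15]
enqueue(21): queue = [37, 22, 15, 21]
dequeue(): queue = [22, 15, 21]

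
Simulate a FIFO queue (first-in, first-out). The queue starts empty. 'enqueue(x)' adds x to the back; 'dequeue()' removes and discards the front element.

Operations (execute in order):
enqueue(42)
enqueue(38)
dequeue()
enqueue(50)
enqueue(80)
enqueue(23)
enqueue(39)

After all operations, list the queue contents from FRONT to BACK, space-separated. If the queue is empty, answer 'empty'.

Answer: 38 50 80 23 39

Derivation:
enqueue(42): [42]
enqueue(38): [42, 38]
dequeue(): [38]
enqueue(50): [38, 50]
enqueue(80): [38, 50, 80]
enqueue(23): [38, 50, 80, 23]
enqueue(39): [38, 50, 80, 23, 39]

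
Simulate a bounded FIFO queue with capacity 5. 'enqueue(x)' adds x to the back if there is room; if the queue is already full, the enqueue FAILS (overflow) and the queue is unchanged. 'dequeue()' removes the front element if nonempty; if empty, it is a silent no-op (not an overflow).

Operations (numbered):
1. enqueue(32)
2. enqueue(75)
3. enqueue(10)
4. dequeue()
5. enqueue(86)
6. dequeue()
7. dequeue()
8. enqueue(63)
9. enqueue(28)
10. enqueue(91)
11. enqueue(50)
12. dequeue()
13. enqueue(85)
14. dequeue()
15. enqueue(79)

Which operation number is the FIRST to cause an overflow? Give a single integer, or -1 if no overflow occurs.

Answer: -1

Derivation:
1. enqueue(32): size=1
2. enqueue(75): size=2
3. enqueue(10): size=3
4. dequeue(): size=2
5. enqueue(86): size=3
6. dequeue(): size=2
7. dequeue(): size=1
8. enqueue(63): size=2
9. enqueue(28): size=3
10. enqueue(91): size=4
11. enqueue(50): size=5
12. dequeue(): size=4
13. enqueue(85): size=5
14. dequeue(): size=4
15. enqueue(79): size=5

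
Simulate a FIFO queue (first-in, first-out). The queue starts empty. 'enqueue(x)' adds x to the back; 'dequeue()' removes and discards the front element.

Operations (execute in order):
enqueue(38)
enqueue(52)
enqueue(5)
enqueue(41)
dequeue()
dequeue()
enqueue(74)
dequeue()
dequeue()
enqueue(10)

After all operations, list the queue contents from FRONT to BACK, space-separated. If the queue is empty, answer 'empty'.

enqueue(38): [38]
enqueue(52): [38, 52]
enqueue(5): [38, 52, 5]
enqueue(41): [38, 52, 5, 41]
dequeue(): [52, 5, 41]
dequeue(): [5, 41]
enqueue(74): [5, 41, 74]
dequeue(): [41, 74]
dequeue(): [74]
enqueue(10): [74, 10]

Answer: 74 10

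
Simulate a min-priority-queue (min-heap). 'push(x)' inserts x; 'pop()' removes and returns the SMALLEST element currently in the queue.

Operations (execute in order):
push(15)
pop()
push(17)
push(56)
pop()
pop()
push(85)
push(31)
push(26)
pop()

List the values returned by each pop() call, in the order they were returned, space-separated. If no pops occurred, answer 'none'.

push(15): heap contents = [15]
pop() → 15: heap contents = []
push(17): heap contents = [17]
push(56): heap contents = [17, 56]
pop() → 17: heap contents = [56]
pop() → 56: heap contents = []
push(85): heap contents = [85]
push(31): heap contents = [31, 85]
push(26): heap contents = [26, 31, 85]
pop() → 26: heap contents = [31, 85]

Answer: 15 17 56 26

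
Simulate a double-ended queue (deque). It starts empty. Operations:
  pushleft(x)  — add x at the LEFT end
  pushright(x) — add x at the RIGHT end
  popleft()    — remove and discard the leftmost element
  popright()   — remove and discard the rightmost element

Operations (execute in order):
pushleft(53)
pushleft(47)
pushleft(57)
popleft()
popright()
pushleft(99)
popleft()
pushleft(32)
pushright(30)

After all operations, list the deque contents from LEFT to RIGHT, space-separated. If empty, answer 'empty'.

pushleft(53): [53]
pushleft(47): [47, 53]
pushleft(57): [57, 47, 53]
popleft(): [47, 53]
popright(): [47]
pushleft(99): [99, 47]
popleft(): [47]
pushleft(32): [32, 47]
pushright(30): [32, 47, 30]

Answer: 32 47 30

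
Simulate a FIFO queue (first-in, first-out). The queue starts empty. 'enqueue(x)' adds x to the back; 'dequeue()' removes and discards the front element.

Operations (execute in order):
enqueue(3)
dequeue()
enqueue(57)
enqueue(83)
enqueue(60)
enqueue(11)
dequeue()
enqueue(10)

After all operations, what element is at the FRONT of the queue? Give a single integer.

enqueue(3): queue = [3]
dequeue(): queue = []
enqueue(57): queue = [57]
enqueue(83): queue = [57, 83]
enqueue(60): queue = [57, 83, 60]
enqueue(11): queue = [57, 83, 60, 11]
dequeue(): queue = [83, 60, 11]
enqueue(10): queue = [83, 60, 11, 10]

Answer: 83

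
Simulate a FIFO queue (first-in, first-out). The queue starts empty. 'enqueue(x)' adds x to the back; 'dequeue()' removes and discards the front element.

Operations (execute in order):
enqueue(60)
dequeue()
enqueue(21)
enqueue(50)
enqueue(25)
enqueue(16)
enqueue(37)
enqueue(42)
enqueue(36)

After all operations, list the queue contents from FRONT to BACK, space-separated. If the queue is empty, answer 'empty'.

enqueue(60): [60]
dequeue(): []
enqueue(21): [21]
enqueue(50): [21, 50]
enqueue(25): [21, 50, 25]
enqueue(16): [21, 50, 25, 16]
enqueue(37): [21, 50, 25, 16, 37]
enqueue(42): [21, 50, 25, 16, 37, 42]
enqueue(36): [21, 50, 25, 16, 37, 42, 36]

Answer: 21 50 25 16 37 42 36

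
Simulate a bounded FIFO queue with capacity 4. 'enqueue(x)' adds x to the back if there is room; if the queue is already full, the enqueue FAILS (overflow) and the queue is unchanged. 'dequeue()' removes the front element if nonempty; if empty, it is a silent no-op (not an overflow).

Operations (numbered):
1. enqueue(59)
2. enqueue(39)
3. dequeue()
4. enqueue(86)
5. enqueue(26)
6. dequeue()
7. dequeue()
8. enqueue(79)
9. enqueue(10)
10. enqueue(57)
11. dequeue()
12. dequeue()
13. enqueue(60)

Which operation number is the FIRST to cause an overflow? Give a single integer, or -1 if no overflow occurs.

1. enqueue(59): size=1
2. enqueue(39): size=2
3. dequeue(): size=1
4. enqueue(86): size=2
5. enqueue(26): size=3
6. dequeue(): size=2
7. dequeue(): size=1
8. enqueue(79): size=2
9. enqueue(10): size=3
10. enqueue(57): size=4
11. dequeue(): size=3
12. dequeue(): size=2
13. enqueue(60): size=3

Answer: -1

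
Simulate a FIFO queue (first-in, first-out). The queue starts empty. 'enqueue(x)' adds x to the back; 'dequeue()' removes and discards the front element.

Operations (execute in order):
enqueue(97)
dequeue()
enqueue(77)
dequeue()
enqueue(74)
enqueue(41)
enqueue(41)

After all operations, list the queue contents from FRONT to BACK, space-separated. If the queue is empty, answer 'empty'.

enqueue(97): [97]
dequeue(): []
enqueue(77): [77]
dequeue(): []
enqueue(74): [74]
enqueue(41): [74, 41]
enqueue(41): [74, 41, 41]

Answer: 74 41 41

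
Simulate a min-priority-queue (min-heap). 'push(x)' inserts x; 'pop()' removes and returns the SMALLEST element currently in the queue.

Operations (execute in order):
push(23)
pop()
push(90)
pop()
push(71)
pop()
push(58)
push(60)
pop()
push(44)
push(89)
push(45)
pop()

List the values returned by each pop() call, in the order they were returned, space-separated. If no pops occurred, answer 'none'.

push(23): heap contents = [23]
pop() → 23: heap contents = []
push(90): heap contents = [90]
pop() → 90: heap contents = []
push(71): heap contents = [71]
pop() → 71: heap contents = []
push(58): heap contents = [58]
push(60): heap contents = [58, 60]
pop() → 58: heap contents = [60]
push(44): heap contents = [44, 60]
push(89): heap contents = [44, 60, 89]
push(45): heap contents = [44, 45, 60, 89]
pop() → 44: heap contents = [45, 60, 89]

Answer: 23 90 71 58 44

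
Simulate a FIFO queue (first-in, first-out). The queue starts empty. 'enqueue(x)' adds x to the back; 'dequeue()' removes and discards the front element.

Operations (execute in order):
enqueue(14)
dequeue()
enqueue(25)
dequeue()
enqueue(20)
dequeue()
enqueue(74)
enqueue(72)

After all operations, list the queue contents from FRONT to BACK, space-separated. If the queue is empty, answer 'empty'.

enqueue(14): [14]
dequeue(): []
enqueue(25): [25]
dequeue(): []
enqueue(20): [20]
dequeue(): []
enqueue(74): [74]
enqueue(72): [74, 72]

Answer: 74 72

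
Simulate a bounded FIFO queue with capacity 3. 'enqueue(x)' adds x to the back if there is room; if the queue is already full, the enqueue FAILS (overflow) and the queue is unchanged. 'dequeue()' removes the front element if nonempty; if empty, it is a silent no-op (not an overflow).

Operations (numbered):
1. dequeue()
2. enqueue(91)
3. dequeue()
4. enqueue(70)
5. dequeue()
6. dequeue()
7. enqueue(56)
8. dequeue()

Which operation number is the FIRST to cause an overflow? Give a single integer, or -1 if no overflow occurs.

Answer: -1

Derivation:
1. dequeue(): empty, no-op, size=0
2. enqueue(91): size=1
3. dequeue(): size=0
4. enqueue(70): size=1
5. dequeue(): size=0
6. dequeue(): empty, no-op, size=0
7. enqueue(56): size=1
8. dequeue(): size=0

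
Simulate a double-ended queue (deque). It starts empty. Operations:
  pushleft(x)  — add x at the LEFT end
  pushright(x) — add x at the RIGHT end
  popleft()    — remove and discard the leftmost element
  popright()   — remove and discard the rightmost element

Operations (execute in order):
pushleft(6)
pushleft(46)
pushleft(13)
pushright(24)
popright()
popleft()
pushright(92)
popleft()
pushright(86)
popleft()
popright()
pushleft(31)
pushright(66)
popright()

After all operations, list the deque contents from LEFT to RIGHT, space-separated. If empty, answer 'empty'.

Answer: 31 92

Derivation:
pushleft(6): [6]
pushleft(46): [46, 6]
pushleft(13): [13, 46, 6]
pushright(24): [13, 46, 6, 24]
popright(): [13, 46, 6]
popleft(): [46, 6]
pushright(92): [46, 6, 92]
popleft(): [6, 92]
pushright(86): [6, 92, 86]
popleft(): [92, 86]
popright(): [92]
pushleft(31): [31, 92]
pushright(66): [31, 92, 66]
popright(): [31, 92]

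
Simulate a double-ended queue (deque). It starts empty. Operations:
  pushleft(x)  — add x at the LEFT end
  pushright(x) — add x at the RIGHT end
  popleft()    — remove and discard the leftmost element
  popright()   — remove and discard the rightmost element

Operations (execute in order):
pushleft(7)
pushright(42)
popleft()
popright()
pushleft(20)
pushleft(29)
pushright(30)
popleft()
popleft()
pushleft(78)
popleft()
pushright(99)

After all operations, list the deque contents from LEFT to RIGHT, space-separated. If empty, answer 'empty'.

Answer: 30 99

Derivation:
pushleft(7): [7]
pushright(42): [7, 42]
popleft(): [42]
popright(): []
pushleft(20): [20]
pushleft(29): [29, 20]
pushright(30): [29, 20, 30]
popleft(): [20, 30]
popleft(): [30]
pushleft(78): [78, 30]
popleft(): [30]
pushright(99): [30, 99]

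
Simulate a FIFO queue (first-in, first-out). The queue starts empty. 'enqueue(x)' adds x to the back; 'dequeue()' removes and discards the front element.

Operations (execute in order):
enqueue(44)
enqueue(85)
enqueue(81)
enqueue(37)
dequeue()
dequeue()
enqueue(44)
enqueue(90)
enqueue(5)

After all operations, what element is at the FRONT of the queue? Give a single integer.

enqueue(44): queue = [44]
enqueue(85): queue = [44, 85]
enqueue(81): queue = [44, 85, 81]
enqueue(37): queue = [44, 85, 81, 37]
dequeue(): queue = [85, 81, 37]
dequeue(): queue = [81, 37]
enqueue(44): queue = [81, 37, 44]
enqueue(90): queue = [81, 37, 44, 90]
enqueue(5): queue = [81, 37, 44, 90, 5]

Answer: 81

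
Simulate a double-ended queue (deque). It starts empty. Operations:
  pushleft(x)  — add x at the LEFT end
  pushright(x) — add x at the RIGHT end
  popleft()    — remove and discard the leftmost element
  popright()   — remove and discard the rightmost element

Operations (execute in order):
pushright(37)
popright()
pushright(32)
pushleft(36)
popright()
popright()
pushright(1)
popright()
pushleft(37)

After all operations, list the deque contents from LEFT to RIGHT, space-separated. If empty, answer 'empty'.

pushright(37): [37]
popright(): []
pushright(32): [32]
pushleft(36): [36, 32]
popright(): [36]
popright(): []
pushright(1): [1]
popright(): []
pushleft(37): [37]

Answer: 37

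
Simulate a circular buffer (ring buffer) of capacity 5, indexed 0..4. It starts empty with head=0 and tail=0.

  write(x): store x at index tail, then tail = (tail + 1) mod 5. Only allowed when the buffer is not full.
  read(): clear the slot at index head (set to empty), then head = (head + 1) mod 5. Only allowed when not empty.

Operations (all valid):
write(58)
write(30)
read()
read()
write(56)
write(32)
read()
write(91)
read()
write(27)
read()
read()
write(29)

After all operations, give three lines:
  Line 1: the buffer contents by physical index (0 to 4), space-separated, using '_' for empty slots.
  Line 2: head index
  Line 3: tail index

write(58): buf=[58 _ _ _ _], head=0, tail=1, size=1
write(30): buf=[58 30 _ _ _], head=0, tail=2, size=2
read(): buf=[_ 30 _ _ _], head=1, tail=2, size=1
read(): buf=[_ _ _ _ _], head=2, tail=2, size=0
write(56): buf=[_ _ 56 _ _], head=2, tail=3, size=1
write(32): buf=[_ _ 56 32 _], head=2, tail=4, size=2
read(): buf=[_ _ _ 32 _], head=3, tail=4, size=1
write(91): buf=[_ _ _ 32 91], head=3, tail=0, size=2
read(): buf=[_ _ _ _ 91], head=4, tail=0, size=1
write(27): buf=[27 _ _ _ 91], head=4, tail=1, size=2
read(): buf=[27 _ _ _ _], head=0, tail=1, size=1
read(): buf=[_ _ _ _ _], head=1, tail=1, size=0
write(29): buf=[_ 29 _ _ _], head=1, tail=2, size=1

Answer: _ 29 _ _ _
1
2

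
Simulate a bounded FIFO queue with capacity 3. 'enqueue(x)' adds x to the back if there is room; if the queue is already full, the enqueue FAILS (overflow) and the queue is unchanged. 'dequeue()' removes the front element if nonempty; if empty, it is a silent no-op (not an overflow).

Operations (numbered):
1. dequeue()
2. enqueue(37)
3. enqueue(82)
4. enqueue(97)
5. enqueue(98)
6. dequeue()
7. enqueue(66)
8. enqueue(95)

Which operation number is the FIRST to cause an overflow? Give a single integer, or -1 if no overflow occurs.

1. dequeue(): empty, no-op, size=0
2. enqueue(37): size=1
3. enqueue(82): size=2
4. enqueue(97): size=3
5. enqueue(98): size=3=cap → OVERFLOW (fail)
6. dequeue(): size=2
7. enqueue(66): size=3
8. enqueue(95): size=3=cap → OVERFLOW (fail)

Answer: 5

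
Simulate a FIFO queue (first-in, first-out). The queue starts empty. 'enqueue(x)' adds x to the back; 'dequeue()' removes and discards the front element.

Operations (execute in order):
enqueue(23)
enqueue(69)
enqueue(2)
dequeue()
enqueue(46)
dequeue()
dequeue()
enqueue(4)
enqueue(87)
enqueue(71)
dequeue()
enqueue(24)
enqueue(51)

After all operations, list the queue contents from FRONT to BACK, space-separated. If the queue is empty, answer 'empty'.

enqueue(23): [23]
enqueue(69): [23, 69]
enqueue(2): [23, 69, 2]
dequeue(): [69, 2]
enqueue(46): [69, 2, 46]
dequeue(): [2, 46]
dequeue(): [46]
enqueue(4): [46, 4]
enqueue(87): [46, 4, 87]
enqueue(71): [46, 4, 87, 71]
dequeue(): [4, 87, 71]
enqueue(24): [4, 87, 71, 24]
enqueue(51): [4, 87, 71, 24, 51]

Answer: 4 87 71 24 51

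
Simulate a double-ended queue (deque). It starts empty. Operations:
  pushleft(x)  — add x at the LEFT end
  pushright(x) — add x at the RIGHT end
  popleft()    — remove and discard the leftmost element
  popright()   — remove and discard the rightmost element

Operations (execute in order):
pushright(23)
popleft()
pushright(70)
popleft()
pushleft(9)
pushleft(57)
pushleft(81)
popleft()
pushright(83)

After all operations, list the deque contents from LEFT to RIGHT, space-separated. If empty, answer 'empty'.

Answer: 57 9 83

Derivation:
pushright(23): [23]
popleft(): []
pushright(70): [70]
popleft(): []
pushleft(9): [9]
pushleft(57): [57, 9]
pushleft(81): [81, 57, 9]
popleft(): [57, 9]
pushright(83): [57, 9, 83]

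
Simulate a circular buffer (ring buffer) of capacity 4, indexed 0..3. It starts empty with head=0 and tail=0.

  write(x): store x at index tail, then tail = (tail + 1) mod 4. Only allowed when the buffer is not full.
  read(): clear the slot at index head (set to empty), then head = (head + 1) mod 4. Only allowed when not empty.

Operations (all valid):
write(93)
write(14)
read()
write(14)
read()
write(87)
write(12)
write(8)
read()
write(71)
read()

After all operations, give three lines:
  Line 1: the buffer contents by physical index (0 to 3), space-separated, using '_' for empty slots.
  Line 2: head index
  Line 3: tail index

Answer: 12 8 71 _
0
3

Derivation:
write(93): buf=[93 _ _ _], head=0, tail=1, size=1
write(14): buf=[93 14 _ _], head=0, tail=2, size=2
read(): buf=[_ 14 _ _], head=1, tail=2, size=1
write(14): buf=[_ 14 14 _], head=1, tail=3, size=2
read(): buf=[_ _ 14 _], head=2, tail=3, size=1
write(87): buf=[_ _ 14 87], head=2, tail=0, size=2
write(12): buf=[12 _ 14 87], head=2, tail=1, size=3
write(8): buf=[12 8 14 87], head=2, tail=2, size=4
read(): buf=[12 8 _ 87], head=3, tail=2, size=3
write(71): buf=[12 8 71 87], head=3, tail=3, size=4
read(): buf=[12 8 71 _], head=0, tail=3, size=3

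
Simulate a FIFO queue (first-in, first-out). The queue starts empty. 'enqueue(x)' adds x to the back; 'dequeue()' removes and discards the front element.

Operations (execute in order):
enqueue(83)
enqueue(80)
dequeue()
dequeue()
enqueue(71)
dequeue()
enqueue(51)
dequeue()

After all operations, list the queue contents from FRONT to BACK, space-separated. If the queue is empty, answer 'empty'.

enqueue(83): [83]
enqueue(80): [83, 80]
dequeue(): [80]
dequeue(): []
enqueue(71): [71]
dequeue(): []
enqueue(51): [51]
dequeue(): []

Answer: empty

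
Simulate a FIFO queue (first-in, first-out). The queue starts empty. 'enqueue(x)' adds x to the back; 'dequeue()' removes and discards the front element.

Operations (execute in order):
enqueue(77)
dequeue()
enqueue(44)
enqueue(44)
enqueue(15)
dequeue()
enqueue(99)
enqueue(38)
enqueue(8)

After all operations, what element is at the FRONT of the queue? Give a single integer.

Answer: 44

Derivation:
enqueue(77): queue = [77]
dequeue(): queue = []
enqueue(44): queue = [44]
enqueue(44): queue = [44, 44]
enqueue(15): queue = [44, 44, 15]
dequeue(): queue = [44, 15]
enqueue(99): queue = [44, 15, 99]
enqueue(38): queue = [44, 15, 99, 38]
enqueue(8): queue = [44, 15, 99, 38, 8]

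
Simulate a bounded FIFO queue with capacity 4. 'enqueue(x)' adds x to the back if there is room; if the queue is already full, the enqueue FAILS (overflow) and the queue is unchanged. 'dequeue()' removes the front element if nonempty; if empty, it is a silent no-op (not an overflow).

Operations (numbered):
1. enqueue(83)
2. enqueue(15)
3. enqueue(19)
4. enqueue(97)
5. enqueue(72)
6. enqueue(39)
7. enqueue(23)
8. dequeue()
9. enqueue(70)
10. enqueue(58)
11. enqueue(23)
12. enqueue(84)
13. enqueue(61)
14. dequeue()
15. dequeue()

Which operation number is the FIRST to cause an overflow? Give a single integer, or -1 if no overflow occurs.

1. enqueue(83): size=1
2. enqueue(15): size=2
3. enqueue(19): size=3
4. enqueue(97): size=4
5. enqueue(72): size=4=cap → OVERFLOW (fail)
6. enqueue(39): size=4=cap → OVERFLOW (fail)
7. enqueue(23): size=4=cap → OVERFLOW (fail)
8. dequeue(): size=3
9. enqueue(70): size=4
10. enqueue(58): size=4=cap → OVERFLOW (fail)
11. enqueue(23): size=4=cap → OVERFLOW (fail)
12. enqueue(84): size=4=cap → OVERFLOW (fail)
13. enqueue(61): size=4=cap → OVERFLOW (fail)
14. dequeue(): size=3
15. dequeue(): size=2

Answer: 5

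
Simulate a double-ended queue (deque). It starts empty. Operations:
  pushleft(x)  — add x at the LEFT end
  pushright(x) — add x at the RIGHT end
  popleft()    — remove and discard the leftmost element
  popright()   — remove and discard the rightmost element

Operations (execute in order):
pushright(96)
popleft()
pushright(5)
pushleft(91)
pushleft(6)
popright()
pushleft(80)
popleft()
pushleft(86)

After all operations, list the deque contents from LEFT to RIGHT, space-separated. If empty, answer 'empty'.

Answer: 86 6 91

Derivation:
pushright(96): [96]
popleft(): []
pushright(5): [5]
pushleft(91): [91, 5]
pushleft(6): [6, 91, 5]
popright(): [6, 91]
pushleft(80): [80, 6, 91]
popleft(): [6, 91]
pushleft(86): [86, 6, 91]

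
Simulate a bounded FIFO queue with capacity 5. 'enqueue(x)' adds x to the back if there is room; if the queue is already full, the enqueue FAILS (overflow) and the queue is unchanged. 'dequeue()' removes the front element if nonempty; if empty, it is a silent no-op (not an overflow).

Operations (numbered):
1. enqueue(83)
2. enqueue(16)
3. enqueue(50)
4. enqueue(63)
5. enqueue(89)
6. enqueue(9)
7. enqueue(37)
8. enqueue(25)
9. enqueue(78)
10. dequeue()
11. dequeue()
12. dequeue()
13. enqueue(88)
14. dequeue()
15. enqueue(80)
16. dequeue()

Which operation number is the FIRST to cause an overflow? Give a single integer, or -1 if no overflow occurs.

1. enqueue(83): size=1
2. enqueue(16): size=2
3. enqueue(50): size=3
4. enqueue(63): size=4
5. enqueue(89): size=5
6. enqueue(9): size=5=cap → OVERFLOW (fail)
7. enqueue(37): size=5=cap → OVERFLOW (fail)
8. enqueue(25): size=5=cap → OVERFLOW (fail)
9. enqueue(78): size=5=cap → OVERFLOW (fail)
10. dequeue(): size=4
11. dequeue(): size=3
12. dequeue(): size=2
13. enqueue(88): size=3
14. dequeue(): size=2
15. enqueue(80): size=3
16. dequeue(): size=2

Answer: 6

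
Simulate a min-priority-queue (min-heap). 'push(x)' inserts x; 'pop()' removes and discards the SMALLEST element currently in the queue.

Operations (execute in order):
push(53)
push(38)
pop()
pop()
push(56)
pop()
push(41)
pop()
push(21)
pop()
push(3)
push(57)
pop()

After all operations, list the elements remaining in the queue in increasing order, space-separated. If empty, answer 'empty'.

push(53): heap contents = [53]
push(38): heap contents = [38, 53]
pop() → 38: heap contents = [53]
pop() → 53: heap contents = []
push(56): heap contents = [56]
pop() → 56: heap contents = []
push(41): heap contents = [41]
pop() → 41: heap contents = []
push(21): heap contents = [21]
pop() → 21: heap contents = []
push(3): heap contents = [3]
push(57): heap contents = [3, 57]
pop() → 3: heap contents = [57]

Answer: 57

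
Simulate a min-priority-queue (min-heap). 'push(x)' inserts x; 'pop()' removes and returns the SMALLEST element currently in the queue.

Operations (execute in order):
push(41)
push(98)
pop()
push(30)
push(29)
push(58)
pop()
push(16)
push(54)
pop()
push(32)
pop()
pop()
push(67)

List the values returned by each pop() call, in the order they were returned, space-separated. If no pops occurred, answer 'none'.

push(41): heap contents = [41]
push(98): heap contents = [41, 98]
pop() → 41: heap contents = [98]
push(30): heap contents = [30, 98]
push(29): heap contents = [29, 30, 98]
push(58): heap contents = [29, 30, 58, 98]
pop() → 29: heap contents = [30, 58, 98]
push(16): heap contents = [16, 30, 58, 98]
push(54): heap contents = [16, 30, 54, 58, 98]
pop() → 16: heap contents = [30, 54, 58, 98]
push(32): heap contents = [30, 32, 54, 58, 98]
pop() → 30: heap contents = [32, 54, 58, 98]
pop() → 32: heap contents = [54, 58, 98]
push(67): heap contents = [54, 58, 67, 98]

Answer: 41 29 16 30 32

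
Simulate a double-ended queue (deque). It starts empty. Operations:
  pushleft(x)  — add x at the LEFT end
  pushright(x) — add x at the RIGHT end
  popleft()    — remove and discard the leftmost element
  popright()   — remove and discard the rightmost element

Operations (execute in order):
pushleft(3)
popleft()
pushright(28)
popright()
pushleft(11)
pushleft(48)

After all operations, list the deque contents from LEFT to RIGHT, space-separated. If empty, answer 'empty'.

Answer: 48 11

Derivation:
pushleft(3): [3]
popleft(): []
pushright(28): [28]
popright(): []
pushleft(11): [11]
pushleft(48): [48, 11]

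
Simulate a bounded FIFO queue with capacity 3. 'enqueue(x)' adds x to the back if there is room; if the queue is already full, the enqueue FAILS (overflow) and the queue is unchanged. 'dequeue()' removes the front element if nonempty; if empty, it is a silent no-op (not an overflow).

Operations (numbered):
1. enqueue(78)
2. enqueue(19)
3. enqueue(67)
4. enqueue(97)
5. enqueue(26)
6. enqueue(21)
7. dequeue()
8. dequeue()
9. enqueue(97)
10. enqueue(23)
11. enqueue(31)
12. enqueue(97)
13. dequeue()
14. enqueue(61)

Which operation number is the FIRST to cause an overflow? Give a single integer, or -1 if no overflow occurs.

Answer: 4

Derivation:
1. enqueue(78): size=1
2. enqueue(19): size=2
3. enqueue(67): size=3
4. enqueue(97): size=3=cap → OVERFLOW (fail)
5. enqueue(26): size=3=cap → OVERFLOW (fail)
6. enqueue(21): size=3=cap → OVERFLOW (fail)
7. dequeue(): size=2
8. dequeue(): size=1
9. enqueue(97): size=2
10. enqueue(23): size=3
11. enqueue(31): size=3=cap → OVERFLOW (fail)
12. enqueue(97): size=3=cap → OVERFLOW (fail)
13. dequeue(): size=2
14. enqueue(61): size=3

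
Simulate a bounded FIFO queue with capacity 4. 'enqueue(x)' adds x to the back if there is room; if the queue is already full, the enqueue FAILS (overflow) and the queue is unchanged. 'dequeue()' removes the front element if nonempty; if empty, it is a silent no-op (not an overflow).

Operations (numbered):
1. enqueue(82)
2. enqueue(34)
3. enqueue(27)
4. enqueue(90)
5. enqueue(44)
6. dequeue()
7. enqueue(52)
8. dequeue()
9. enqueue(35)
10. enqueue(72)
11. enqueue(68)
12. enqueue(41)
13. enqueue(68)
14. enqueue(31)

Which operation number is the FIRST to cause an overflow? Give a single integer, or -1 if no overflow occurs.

1. enqueue(82): size=1
2. enqueue(34): size=2
3. enqueue(27): size=3
4. enqueue(90): size=4
5. enqueue(44): size=4=cap → OVERFLOW (fail)
6. dequeue(): size=3
7. enqueue(52): size=4
8. dequeue(): size=3
9. enqueue(35): size=4
10. enqueue(72): size=4=cap → OVERFLOW (fail)
11. enqueue(68): size=4=cap → OVERFLOW (fail)
12. enqueue(41): size=4=cap → OVERFLOW (fail)
13. enqueue(68): size=4=cap → OVERFLOW (fail)
14. enqueue(31): size=4=cap → OVERFLOW (fail)

Answer: 5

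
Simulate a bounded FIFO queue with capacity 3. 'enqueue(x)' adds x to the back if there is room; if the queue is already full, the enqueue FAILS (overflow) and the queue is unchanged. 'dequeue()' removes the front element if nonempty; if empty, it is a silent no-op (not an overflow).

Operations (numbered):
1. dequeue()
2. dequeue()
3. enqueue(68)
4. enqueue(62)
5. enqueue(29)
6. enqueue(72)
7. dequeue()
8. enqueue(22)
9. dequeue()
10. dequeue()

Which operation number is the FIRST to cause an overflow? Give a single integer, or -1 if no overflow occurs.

Answer: 6

Derivation:
1. dequeue(): empty, no-op, size=0
2. dequeue(): empty, no-op, size=0
3. enqueue(68): size=1
4. enqueue(62): size=2
5. enqueue(29): size=3
6. enqueue(72): size=3=cap → OVERFLOW (fail)
7. dequeue(): size=2
8. enqueue(22): size=3
9. dequeue(): size=2
10. dequeue(): size=1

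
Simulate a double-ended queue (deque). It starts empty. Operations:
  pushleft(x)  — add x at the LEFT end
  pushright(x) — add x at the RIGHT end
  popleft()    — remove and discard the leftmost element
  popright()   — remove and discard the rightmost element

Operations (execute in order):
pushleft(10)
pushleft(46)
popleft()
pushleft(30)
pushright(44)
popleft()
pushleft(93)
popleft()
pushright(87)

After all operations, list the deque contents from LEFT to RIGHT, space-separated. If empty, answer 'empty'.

Answer: 10 44 87

Derivation:
pushleft(10): [10]
pushleft(46): [46, 10]
popleft(): [10]
pushleft(30): [30, 10]
pushright(44): [30, 10, 44]
popleft(): [10, 44]
pushleft(93): [93, 10, 44]
popleft(): [10, 44]
pushright(87): [10, 44, 87]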